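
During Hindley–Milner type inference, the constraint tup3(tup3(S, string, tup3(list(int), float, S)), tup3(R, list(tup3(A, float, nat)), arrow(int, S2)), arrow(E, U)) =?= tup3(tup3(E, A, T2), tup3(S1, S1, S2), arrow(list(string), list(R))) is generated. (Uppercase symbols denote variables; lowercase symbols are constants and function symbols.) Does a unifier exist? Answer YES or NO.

Decompose tup3/3: tup3(S, string, tup3(list(int), float, S)) =?= tup3(E, A, T2),  tup3(R, list(tup3(A, float, nat)), arrow(int, S2)) =?= tup3(S1, S1, S2),  arrow(E, U) =?= arrow(list(string), list(R)).
Decompose tup3/3: S =?= E,  string =?= A,  tup3(list(int), float, S) =?= T2.
Bind S := E; substituting into the one remaining equation that mentions S gives: tup3(list(int), float, E) =?= T2.
Bind A := string; substituting into the one remaining equation that mentions A gives: tup3(R, list(tup3(string, float, nat)), arrow(int, S2)) =?= tup3(S1, S1, S2).
Bind T2 := tup3(list(int), float, E); no other remaining equation mentions T2.
Decompose tup3/3: R =?= S1,  list(tup3(string, float, nat)) =?= S1,  arrow(int, S2) =?= S2.
Bind R := S1; substituting into the one remaining equation that mentions R gives: arrow(E, U) =?= arrow(list(string), list(S1)).
Bind S1 := list(tup3(string, float, nat)); substituting into the one remaining equation that mentions S1 gives: arrow(E, U) =?= arrow(list(string), list(list(tup3(string, float, nat)))). Substituting into the earlier binding gives R := list(tup3(string, float, nat)).
Occurs check fails: S2 occurs in arrow(int, S2); the equation S2 =?= arrow(int, S2) has no finite solution.

NO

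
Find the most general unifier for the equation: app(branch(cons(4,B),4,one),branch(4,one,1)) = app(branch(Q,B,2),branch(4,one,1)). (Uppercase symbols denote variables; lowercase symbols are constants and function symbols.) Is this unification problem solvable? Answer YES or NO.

NO

Decompose app/2: branch(cons(4,B),4,one) = branch(Q,B,2),  branch(4,one,1) = branch(4,one,1).
Decompose branch/3: cons(4,B) = Q,  4 = B,  one = 2.
Bind Q := cons(4,B); no other remaining equation mentions Q.
Bind B := 4; no other remaining equation mentions B. Substituting into the earlier binding gives Q := cons(4,4).
Clash: constants one and 2 differ; no unifier exists.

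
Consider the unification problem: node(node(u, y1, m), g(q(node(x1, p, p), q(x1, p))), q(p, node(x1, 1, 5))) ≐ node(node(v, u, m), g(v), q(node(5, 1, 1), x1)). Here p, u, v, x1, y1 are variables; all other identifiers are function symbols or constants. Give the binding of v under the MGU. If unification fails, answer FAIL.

Decompose node/3: node(u, y1, m) ≐ node(v, u, m),  g(q(node(x1, p, p), q(x1, p))) ≐ g(v),  q(p, node(x1, 1, 5)) ≐ q(node(5, 1, 1), x1).
Decompose node/3: u ≐ v,  y1 ≐ u,  m ≐ m.
Bind u := v; substituting into the one remaining equation that mentions u gives: y1 ≐ v.
Bind y1 := v; no other remaining equation mentions y1.
Delete trivial equation m ≐ m.
Decompose g/1: q(node(x1, p, p), q(x1, p)) ≐ v.
Bind v := q(node(x1, p, p), q(x1, p)); no other remaining equation mentions v. Substituting into the earlier bindings gives u := q(node(x1, p, p), q(x1, p)), y1 := q(node(x1, p, p), q(x1, p)).
Decompose q/2: p ≐ node(5, 1, 1),  node(x1, 1, 5) ≐ x1.
Bind p := node(5, 1, 1); no other remaining equation mentions p. Substituting into the earlier bindings gives u := q(node(x1, node(5, 1, 1), node(5, 1, 1)), q(x1, node(5, 1, 1))), y1 := q(node(x1, node(5, 1, 1), node(5, 1, 1)), q(x1, node(5, 1, 1))), v := q(node(x1, node(5, 1, 1), node(5, 1, 1)), q(x1, node(5, 1, 1))).
Occurs check fails: x1 occurs in node(x1, 1, 5); the equation x1 ≐ node(x1, 1, 5) has no finite solution.

FAIL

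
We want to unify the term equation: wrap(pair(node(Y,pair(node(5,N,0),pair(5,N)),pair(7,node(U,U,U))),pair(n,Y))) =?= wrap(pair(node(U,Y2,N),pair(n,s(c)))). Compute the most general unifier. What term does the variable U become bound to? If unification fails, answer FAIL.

s(c)

Decompose wrap/1: pair(node(Y,pair(node(5,N,0),pair(5,N)),pair(7,node(U,U,U))),pair(n,Y)) =?= pair(node(U,Y2,N),pair(n,s(c))).
Decompose pair/2: node(Y,pair(node(5,N,0),pair(5,N)),pair(7,node(U,U,U))) =?= node(U,Y2,N),  pair(n,Y) =?= pair(n,s(c)).
Decompose node/3: Y =?= U,  pair(node(5,N,0),pair(5,N)) =?= Y2,  pair(7,node(U,U,U)) =?= N.
Bind Y := U; substituting into the one remaining equation that mentions Y gives: pair(n,U) =?= pair(n,s(c)).
Bind Y2 := pair(node(5,N,0),pair(5,N)); no other remaining equation mentions Y2.
Bind N := pair(7,node(U,U,U)); no other remaining equation mentions N. Substituting into the earlier binding gives Y2 := pair(node(5,pair(7,node(U,U,U)),0),pair(5,pair(7,node(U,U,U)))).
Decompose pair/2: n =?= n,  U =?= s(c).
Delete trivial equation n =?= n.
Bind U := s(c). Substituting into the earlier bindings gives Y := s(c), Y2 := pair(node(5,pair(7,node(s(c),s(c),s(c))),0),pair(5,pair(7,node(s(c),s(c),s(c))))), N := pair(7,node(s(c),s(c),s(c))).
MGU = { Y := s(c), Y2 := pair(node(5,pair(7,node(s(c),s(c),s(c))),0),pair(5,pair(7,node(s(c),s(c),s(c))))), N := pair(7,node(s(c),s(c),s(c))), U := s(c) }, so U := s(c).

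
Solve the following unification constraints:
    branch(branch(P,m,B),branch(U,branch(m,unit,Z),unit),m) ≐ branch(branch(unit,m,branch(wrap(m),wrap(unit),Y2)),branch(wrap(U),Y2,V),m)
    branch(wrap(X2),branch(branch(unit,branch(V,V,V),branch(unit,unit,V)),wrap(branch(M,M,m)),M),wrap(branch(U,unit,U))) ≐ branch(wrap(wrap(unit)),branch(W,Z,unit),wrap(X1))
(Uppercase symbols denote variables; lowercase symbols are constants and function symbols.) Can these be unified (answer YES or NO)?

Decompose branch/3: branch(P,m,B) ≐ branch(unit,m,branch(wrap(m),wrap(unit),Y2)),  branch(U,branch(m,unit,Z),unit) ≐ branch(wrap(U),Y2,V),  m ≐ m.
Decompose branch/3: P ≐ unit,  m ≐ m,  B ≐ branch(wrap(m),wrap(unit),Y2).
Bind P := unit; no other remaining equation mentions P.
Delete trivial equation m ≐ m.
Bind B := branch(wrap(m),wrap(unit),Y2); no other remaining equation mentions B.
Decompose branch/3: U ≐ wrap(U),  branch(m,unit,Z) ≐ Y2,  unit ≐ V.
Occurs check fails: U occurs in wrap(U); the equation U ≐ wrap(U) has no finite solution.

NO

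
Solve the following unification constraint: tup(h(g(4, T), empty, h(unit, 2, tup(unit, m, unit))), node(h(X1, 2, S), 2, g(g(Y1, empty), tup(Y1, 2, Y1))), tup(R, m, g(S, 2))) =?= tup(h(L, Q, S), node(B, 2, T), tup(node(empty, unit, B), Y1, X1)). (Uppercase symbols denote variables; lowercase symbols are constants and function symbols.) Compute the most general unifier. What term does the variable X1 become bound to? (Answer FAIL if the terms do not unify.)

Decompose tup/3: h(g(4, T), empty, h(unit, 2, tup(unit, m, unit))) =?= h(L, Q, S),  node(h(X1, 2, S), 2, g(g(Y1, empty), tup(Y1, 2, Y1))) =?= node(B, 2, T),  tup(R, m, g(S, 2)) =?= tup(node(empty, unit, B), Y1, X1).
Decompose h/3: g(4, T) =?= L,  empty =?= Q,  h(unit, 2, tup(unit, m, unit)) =?= S.
Bind L := g(4, T); no other remaining equation mentions L.
Bind Q := empty; no other remaining equation mentions Q.
Bind S := h(unit, 2, tup(unit, m, unit)); substituting into the remaining equations gives: node(h(X1, 2, h(unit, 2, tup(unit, m, unit))), 2, g(g(Y1, empty), tup(Y1, 2, Y1))) =?= node(B, 2, T),  tup(R, m, g(h(unit, 2, tup(unit, m, unit)), 2)) =?= tup(node(empty, unit, B), Y1, X1).
Decompose node/3: h(X1, 2, h(unit, 2, tup(unit, m, unit))) =?= B,  2 =?= 2,  g(g(Y1, empty), tup(Y1, 2, Y1)) =?= T.
Bind B := h(X1, 2, h(unit, 2, tup(unit, m, unit))); substituting into the one remaining equation that mentions B gives: tup(R, m, g(h(unit, 2, tup(unit, m, unit)), 2)) =?= tup(node(empty, unit, h(X1, 2, h(unit, 2, tup(unit, m, unit)))), Y1, X1).
Delete trivial equation 2 =?= 2.
Bind T := g(g(Y1, empty), tup(Y1, 2, Y1)); no other remaining equation mentions T. Substituting into the earlier binding gives L := g(4, g(g(Y1, empty), tup(Y1, 2, Y1))).
Decompose tup/3: R =?= node(empty, unit, h(X1, 2, h(unit, 2, tup(unit, m, unit)))),  m =?= Y1,  g(h(unit, 2, tup(unit, m, unit)), 2) =?= X1.
Bind R := node(empty, unit, h(X1, 2, h(unit, 2, tup(unit, m, unit)))); no other remaining equation mentions R.
Bind Y1 := m; no other remaining equation mentions Y1. Substituting into the earlier bindings gives L := g(4, g(g(m, empty), tup(m, 2, m))), T := g(g(m, empty), tup(m, 2, m)).
Bind X1 := g(h(unit, 2, tup(unit, m, unit)), 2). Substituting into the earlier bindings gives B := h(g(h(unit, 2, tup(unit, m, unit)), 2), 2, h(unit, 2, tup(unit, m, unit))), R := node(empty, unit, h(g(h(unit, 2, tup(unit, m, unit)), 2), 2, h(unit, 2, tup(unit, m, unit)))).
MGU = { L := g(4, g(g(m, empty), tup(m, 2, m))), Q := empty, S := h(unit, 2, tup(unit, m, unit)), B := h(g(h(unit, 2, tup(unit, m, unit)), 2), 2, h(unit, 2, tup(unit, m, unit))), T := g(g(m, empty), tup(m, 2, m)), R := node(empty, unit, h(g(h(unit, 2, tup(unit, m, unit)), 2), 2, h(unit, 2, tup(unit, m, unit)))), Y1 := m, X1 := g(h(unit, 2, tup(unit, m, unit)), 2) }, so X1 := g(h(unit, 2, tup(unit, m, unit)), 2).

g(h(unit, 2, tup(unit, m, unit)), 2)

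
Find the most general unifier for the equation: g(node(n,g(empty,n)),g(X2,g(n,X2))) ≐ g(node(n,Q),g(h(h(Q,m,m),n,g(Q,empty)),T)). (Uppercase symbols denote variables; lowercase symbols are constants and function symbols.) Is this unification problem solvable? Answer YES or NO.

YES

Decompose g/2: node(n,g(empty,n)) ≐ node(n,Q),  g(X2,g(n,X2)) ≐ g(h(h(Q,m,m),n,g(Q,empty)),T).
Decompose node/2: n ≐ n,  g(empty,n) ≐ Q.
Delete trivial equation n ≐ n.
Bind Q := g(empty,n); substituting into the remaining equation gives: g(X2,g(n,X2)) ≐ g(h(h(g(empty,n),m,m),n,g(g(empty,n),empty)),T).
Decompose g/2: X2 ≐ h(h(g(empty,n),m,m),n,g(g(empty,n),empty)),  g(n,X2) ≐ T.
Bind X2 := h(h(g(empty,n),m,m),n,g(g(empty,n),empty)); substituting into the remaining equation gives: g(n,h(h(g(empty,n),m,m),n,g(g(empty,n),empty))) ≐ T.
Bind T := g(n,h(h(g(empty,n),m,m),n,g(g(empty,n),empty))).
No equations remain and no clash or occurs-check failure arose, so a unifier exists.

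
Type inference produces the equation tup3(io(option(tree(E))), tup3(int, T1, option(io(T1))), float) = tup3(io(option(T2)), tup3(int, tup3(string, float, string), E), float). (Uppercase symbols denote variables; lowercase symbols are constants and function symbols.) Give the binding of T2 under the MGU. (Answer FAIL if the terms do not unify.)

tree(option(io(tup3(string, float, string))))

Decompose tup3/3: io(option(tree(E))) = io(option(T2)),  tup3(int, T1, option(io(T1))) = tup3(int, tup3(string, float, string), E),  float = float.
Decompose io/1: option(tree(E)) = option(T2).
Decompose option/1: tree(E) = T2.
Bind T2 := tree(E); no other remaining equation mentions T2.
Decompose tup3/3: int = int,  T1 = tup3(string, float, string),  option(io(T1)) = E.
Delete trivial equation int = int.
Bind T1 := tup3(string, float, string); substituting into the one remaining equation that mentions T1 gives: option(io(tup3(string, float, string))) = E.
Bind E := option(io(tup3(string, float, string))); no other remaining equation mentions E. Substituting into the earlier binding gives T2 := tree(option(io(tup3(string, float, string)))).
Delete trivial equation float = float.
MGU = { T2 := tree(option(io(tup3(string, float, string)))), T1 := tup3(string, float, string), E := option(io(tup3(string, float, string))) }, so T2 := tree(option(io(tup3(string, float, string)))).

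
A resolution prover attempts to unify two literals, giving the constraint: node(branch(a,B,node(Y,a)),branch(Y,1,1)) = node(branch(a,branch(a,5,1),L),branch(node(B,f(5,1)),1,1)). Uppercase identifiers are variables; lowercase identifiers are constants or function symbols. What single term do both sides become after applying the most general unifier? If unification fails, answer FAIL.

Decompose node/2: branch(a,B,node(Y,a)) = branch(a,branch(a,5,1),L),  branch(Y,1,1) = branch(node(B,f(5,1)),1,1).
Decompose branch/3: a = a,  B = branch(a,5,1),  node(Y,a) = L.
Delete trivial equation a = a.
Bind B := branch(a,5,1); substituting into the one remaining equation that mentions B gives: branch(Y,1,1) = branch(node(branch(a,5,1),f(5,1)),1,1).
Bind L := node(Y,a); no other remaining equation mentions L.
Decompose branch/3: Y = node(branch(a,5,1),f(5,1)),  1 = 1,  1 = 1.
Bind Y := node(branch(a,5,1),f(5,1)); no other remaining equation mentions Y. Substituting into the earlier binding gives L := node(node(branch(a,5,1),f(5,1)),a).
Delete trivial equation 1 = 1.
Delete trivial equation 1 = 1.
Applying the MGU to either side gives node(branch(a,branch(a,5,1),node(node(branch(a,5,1),f(5,1)),a)),branch(node(branch(a,5,1),f(5,1)),1,1)).

node(branch(a,branch(a,5,1),node(node(branch(a,5,1),f(5,1)),a)),branch(node(branch(a,5,1),f(5,1)),1,1))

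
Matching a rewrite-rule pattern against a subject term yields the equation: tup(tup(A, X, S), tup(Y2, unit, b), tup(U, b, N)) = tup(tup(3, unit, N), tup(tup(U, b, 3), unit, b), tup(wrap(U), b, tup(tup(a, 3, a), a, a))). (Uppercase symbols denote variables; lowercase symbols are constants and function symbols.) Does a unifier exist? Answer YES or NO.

NO

Decompose tup/3: tup(A, X, S) = tup(3, unit, N),  tup(Y2, unit, b) = tup(tup(U, b, 3), unit, b),  tup(U, b, N) = tup(wrap(U), b, tup(tup(a, 3, a), a, a)).
Decompose tup/3: A = 3,  X = unit,  S = N.
Bind A := 3; no other remaining equation mentions A.
Bind X := unit; no other remaining equation mentions X.
Bind S := N; no other remaining equation mentions S.
Decompose tup/3: Y2 = tup(U, b, 3),  unit = unit,  b = b.
Bind Y2 := tup(U, b, 3); no other remaining equation mentions Y2.
Delete trivial equation unit = unit.
Delete trivial equation b = b.
Decompose tup/3: U = wrap(U),  b = b,  N = tup(tup(a, 3, a), a, a).
Occurs check fails: U occurs in wrap(U); the equation U = wrap(U) has no finite solution.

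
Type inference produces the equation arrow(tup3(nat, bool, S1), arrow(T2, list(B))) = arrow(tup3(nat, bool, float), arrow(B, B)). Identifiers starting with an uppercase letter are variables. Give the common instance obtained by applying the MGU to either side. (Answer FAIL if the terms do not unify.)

Decompose arrow/2: tup3(nat, bool, S1) = tup3(nat, bool, float),  arrow(T2, list(B)) = arrow(B, B).
Decompose tup3/3: nat = nat,  bool = bool,  S1 = float.
Delete trivial equation nat = nat.
Delete trivial equation bool = bool.
Bind S1 := float; no other remaining equation mentions S1.
Decompose arrow/2: T2 = B,  list(B) = B.
Bind T2 := B; no other remaining equation mentions T2.
Occurs check fails: B occurs in list(B); the equation B = list(B) has no finite solution.

FAIL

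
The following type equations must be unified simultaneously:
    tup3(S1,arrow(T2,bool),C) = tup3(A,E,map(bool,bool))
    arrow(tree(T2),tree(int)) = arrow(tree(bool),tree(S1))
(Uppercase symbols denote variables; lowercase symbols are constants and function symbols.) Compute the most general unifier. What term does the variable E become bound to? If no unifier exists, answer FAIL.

Decompose tup3/3: S1 = A,  arrow(T2,bool) = E,  C = map(bool,bool).
Bind S1 := A; substituting into the one remaining equation that mentions S1 gives: arrow(tree(T2),tree(int)) = arrow(tree(bool),tree(A)).
Bind E := arrow(T2,bool); no other remaining equation mentions E.
Bind C := map(bool,bool); no other remaining equation mentions C.
Decompose arrow/2: tree(T2) = tree(bool),  tree(int) = tree(A).
Decompose tree/1: T2 = bool.
Bind T2 := bool; no other remaining equation mentions T2. Substituting into the earlier binding gives E := arrow(bool,bool).
Decompose tree/1: int = A.
Bind A := int. Substituting into the earlier binding gives S1 := int.
MGU = { S1 ↦ int, E ↦ arrow(bool,bool), C ↦ map(bool,bool), T2 ↦ bool, A ↦ int }, so E ↦ arrow(bool,bool).

arrow(bool,bool)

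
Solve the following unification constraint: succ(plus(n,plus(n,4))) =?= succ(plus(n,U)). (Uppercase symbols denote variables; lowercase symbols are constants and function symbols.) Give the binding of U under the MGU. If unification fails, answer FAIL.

Decompose succ/1: plus(n,plus(n,4)) =?= plus(n,U).
Decompose plus/2: n =?= n,  plus(n,4) =?= U.
Delete trivial equation n =?= n.
Bind U := plus(n,4).
MGU = { U := plus(n,4) }, so U := plus(n,4).

plus(n,4)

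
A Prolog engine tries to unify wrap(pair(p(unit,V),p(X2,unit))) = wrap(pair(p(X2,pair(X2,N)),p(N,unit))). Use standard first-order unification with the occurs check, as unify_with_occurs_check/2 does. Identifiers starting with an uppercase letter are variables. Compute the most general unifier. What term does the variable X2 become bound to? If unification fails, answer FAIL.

unit

Decompose wrap/1: pair(p(unit,V),p(X2,unit)) = pair(p(X2,pair(X2,N)),p(N,unit)).
Decompose pair/2: p(unit,V) = p(X2,pair(X2,N)),  p(X2,unit) = p(N,unit).
Decompose p/2: unit = X2,  V = pair(X2,N).
Bind X2 := unit; substituting into the remaining equations gives: V = pair(unit,N),  p(unit,unit) = p(N,unit).
Bind V := pair(unit,N); no other remaining equation mentions V.
Decompose p/2: unit = N,  unit = unit.
Bind N := unit; no other remaining equation mentions N. Substituting into the earlier binding gives V := pair(unit,unit).
Delete trivial equation unit = unit.
MGU = { X2 = unit, V = pair(unit,unit), N = unit }, so X2 = unit.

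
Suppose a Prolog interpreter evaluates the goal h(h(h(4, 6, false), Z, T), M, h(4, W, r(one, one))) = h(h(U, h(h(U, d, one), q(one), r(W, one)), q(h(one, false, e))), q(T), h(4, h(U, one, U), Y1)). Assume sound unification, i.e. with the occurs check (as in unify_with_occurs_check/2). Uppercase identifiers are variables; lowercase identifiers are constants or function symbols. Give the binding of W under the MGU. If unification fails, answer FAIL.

Decompose h/3: h(h(4, 6, false), Z, T) = h(U, h(h(U, d, one), q(one), r(W, one)), q(h(one, false, e))),  M = q(T),  h(4, W, r(one, one)) = h(4, h(U, one, U), Y1).
Decompose h/3: h(4, 6, false) = U,  Z = h(h(U, d, one), q(one), r(W, one)),  T = q(h(one, false, e)).
Bind U := h(4, 6, false); substituting into the 2 remaining equations that mention U gives: Z = h(h(h(4, 6, false), d, one), q(one), r(W, one)),  h(4, W, r(one, one)) = h(4, h(h(4, 6, false), one, h(4, 6, false)), Y1).
Bind Z := h(h(h(4, 6, false), d, one), q(one), r(W, one)); no other remaining equation mentions Z.
Bind T := q(h(one, false, e)); substituting into the one remaining equation that mentions T gives: M = q(q(h(one, false, e))).
Bind M := q(q(h(one, false, e))); no other remaining equation mentions M.
Decompose h/3: 4 = 4,  W = h(h(4, 6, false), one, h(4, 6, false)),  r(one, one) = Y1.
Delete trivial equation 4 = 4.
Bind W := h(h(4, 6, false), one, h(4, 6, false)); no other remaining equation mentions W. Substituting into the earlier binding gives Z := h(h(h(4, 6, false), d, one), q(one), r(h(h(4, 6, false), one, h(4, 6, false)), one)).
Bind Y1 := r(one, one).
MGU = { U ↦ h(4, 6, false), Z ↦ h(h(h(4, 6, false), d, one), q(one), r(h(h(4, 6, false), one, h(4, 6, false)), one)), T ↦ q(h(one, false, e)), M ↦ q(q(h(one, false, e))), W ↦ h(h(4, 6, false), one, h(4, 6, false)), Y1 ↦ r(one, one) }, so W ↦ h(h(4, 6, false), one, h(4, 6, false)).

h(h(4, 6, false), one, h(4, 6, false))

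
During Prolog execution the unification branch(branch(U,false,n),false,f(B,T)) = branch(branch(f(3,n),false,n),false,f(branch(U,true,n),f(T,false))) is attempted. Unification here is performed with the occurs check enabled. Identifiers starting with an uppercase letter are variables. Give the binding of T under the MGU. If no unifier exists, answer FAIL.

Decompose branch/3: branch(U,false,n) = branch(f(3,n),false,n),  false = false,  f(B,T) = f(branch(U,true,n),f(T,false)).
Decompose branch/3: U = f(3,n),  false = false,  n = n.
Bind U := f(3,n); substituting into the one remaining equation that mentions U gives: f(B,T) = f(branch(f(3,n),true,n),f(T,false)).
Delete trivial equation false = false.
Delete trivial equation n = n.
Delete trivial equation false = false.
Decompose f/2: B = branch(f(3,n),true,n),  T = f(T,false).
Bind B := branch(f(3,n),true,n); no other remaining equation mentions B.
Occurs check fails: T occurs in f(T,false); the equation T = f(T,false) has no finite solution.

FAIL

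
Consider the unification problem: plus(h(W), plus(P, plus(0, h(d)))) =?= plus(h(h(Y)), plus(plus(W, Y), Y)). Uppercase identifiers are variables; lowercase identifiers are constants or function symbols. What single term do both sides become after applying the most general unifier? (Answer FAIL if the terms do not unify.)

plus(h(h(plus(0, h(d)))), plus(plus(h(plus(0, h(d))), plus(0, h(d))), plus(0, h(d))))

Decompose plus/2: h(W) =?= h(h(Y)),  plus(P, plus(0, h(d))) =?= plus(plus(W, Y), Y).
Decompose h/1: W =?= h(Y).
Bind W := h(Y); substituting into the remaining equation gives: plus(P, plus(0, h(d))) =?= plus(plus(h(Y), Y), Y).
Decompose plus/2: P =?= plus(h(Y), Y),  plus(0, h(d)) =?= Y.
Bind P := plus(h(Y), Y); no other remaining equation mentions P.
Bind Y := plus(0, h(d)). Substituting into the earlier bindings gives W := h(plus(0, h(d))), P := plus(h(plus(0, h(d))), plus(0, h(d))).
Applying the MGU to either side gives plus(h(h(plus(0, h(d)))), plus(plus(h(plus(0, h(d))), plus(0, h(d))), plus(0, h(d)))).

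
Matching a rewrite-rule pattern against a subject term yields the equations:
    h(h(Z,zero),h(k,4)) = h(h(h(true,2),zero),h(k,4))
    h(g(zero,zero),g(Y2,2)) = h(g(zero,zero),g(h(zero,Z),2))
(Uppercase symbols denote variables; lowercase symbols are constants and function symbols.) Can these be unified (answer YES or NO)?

Decompose h/2: h(Z,zero) = h(h(true,2),zero),  h(k,4) = h(k,4).
Decompose h/2: Z = h(true,2),  zero = zero.
Bind Z := h(true,2); substituting into the one remaining equation that mentions Z gives: h(g(zero,zero),g(Y2,2)) = h(g(zero,zero),g(h(zero,h(true,2)),2)).
Delete trivial equation zero = zero.
Delete trivial equation h(k,4) = h(k,4).
Decompose h/2: g(zero,zero) = g(zero,zero),  g(Y2,2) = g(h(zero,h(true,2)),2).
Delete trivial equation g(zero,zero) = g(zero,zero).
Decompose g/2: Y2 = h(zero,h(true,2)),  2 = 2.
Bind Y2 := h(zero,h(true,2)); no other remaining equation mentions Y2.
Delete trivial equation 2 = 2.
No equations remain and no clash or occurs-check failure arose, so a unifier exists.

YES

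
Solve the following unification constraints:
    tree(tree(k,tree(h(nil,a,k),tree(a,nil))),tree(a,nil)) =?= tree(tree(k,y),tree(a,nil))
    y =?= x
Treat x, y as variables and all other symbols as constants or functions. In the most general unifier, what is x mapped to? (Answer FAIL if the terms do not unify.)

Decompose tree/2: tree(k,tree(h(nil,a,k),tree(a,nil))) =?= tree(k,y),  tree(a,nil) =?= tree(a,nil).
Decompose tree/2: k =?= k,  tree(h(nil,a,k),tree(a,nil)) =?= y.
Delete trivial equation k =?= k.
Bind y := tree(h(nil,a,k),tree(a,nil)); substituting into the one remaining equation that mentions y gives: tree(h(nil,a,k),tree(a,nil)) =?= x.
Delete trivial equation tree(a,nil) =?= tree(a,nil).
Bind x := tree(h(nil,a,k),tree(a,nil)).
MGU = { y ↦ tree(h(nil,a,k),tree(a,nil)), x ↦ tree(h(nil,a,k),tree(a,nil)) }, so x ↦ tree(h(nil,a,k),tree(a,nil)).

tree(h(nil,a,k),tree(a,nil))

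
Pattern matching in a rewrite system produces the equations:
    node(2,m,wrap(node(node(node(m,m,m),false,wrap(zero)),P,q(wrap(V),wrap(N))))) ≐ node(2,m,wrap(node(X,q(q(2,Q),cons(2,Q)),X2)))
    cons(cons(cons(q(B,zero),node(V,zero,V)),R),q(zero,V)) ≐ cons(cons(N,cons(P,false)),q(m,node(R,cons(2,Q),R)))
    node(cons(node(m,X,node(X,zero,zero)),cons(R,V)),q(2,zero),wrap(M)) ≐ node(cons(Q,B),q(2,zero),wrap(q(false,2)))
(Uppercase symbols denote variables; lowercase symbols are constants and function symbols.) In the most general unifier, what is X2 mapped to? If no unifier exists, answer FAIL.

FAIL

Decompose node/3: 2 ≐ 2,  m ≐ m,  wrap(node(node(node(m,m,m),false,wrap(zero)),P,q(wrap(V),wrap(N)))) ≐ wrap(node(X,q(q(2,Q),cons(2,Q)),X2)).
Delete trivial equation 2 ≐ 2.
Delete trivial equation m ≐ m.
Decompose wrap/1: node(node(node(m,m,m),false,wrap(zero)),P,q(wrap(V),wrap(N))) ≐ node(X,q(q(2,Q),cons(2,Q)),X2).
Decompose node/3: node(node(m,m,m),false,wrap(zero)) ≐ X,  P ≐ q(q(2,Q),cons(2,Q)),  q(wrap(V),wrap(N)) ≐ X2.
Bind X := node(node(m,m,m),false,wrap(zero)); substituting into the one remaining equation that mentions X gives: node(cons(node(m,node(node(m,m,m),false,wrap(zero)),node(node(node(m,m,m),false,wrap(zero)),zero,zero)),cons(R,V)),q(2,zero),wrap(M)) ≐ node(cons(Q,B),q(2,zero),wrap(q(false,2))).
Bind P := q(q(2,Q),cons(2,Q)); substituting into the one remaining equation that mentions P gives: cons(cons(cons(q(B,zero),node(V,zero,V)),R),q(zero,V)) ≐ cons(cons(N,cons(q(q(2,Q),cons(2,Q)),false)),q(m,node(R,cons(2,Q),R))).
Bind X2 := q(wrap(V),wrap(N)); no other remaining equation mentions X2.
Decompose cons/2: cons(cons(q(B,zero),node(V,zero,V)),R) ≐ cons(N,cons(q(q(2,Q),cons(2,Q)),false)),  q(zero,V) ≐ q(m,node(R,cons(2,Q),R)).
Decompose cons/2: cons(q(B,zero),node(V,zero,V)) ≐ N,  R ≐ cons(q(q(2,Q),cons(2,Q)),false).
Bind N := cons(q(B,zero),node(V,zero,V)); no other remaining equation mentions N. Substituting into the earlier binding gives X2 := q(wrap(V),wrap(cons(q(B,zero),node(V,zero,V)))).
Bind R := cons(q(q(2,Q),cons(2,Q)),false); substituting into the remaining equations gives: q(zero,V) ≐ q(m,node(cons(q(q(2,Q),cons(2,Q)),false),cons(2,Q),cons(q(q(2,Q),cons(2,Q)),false))),  node(cons(node(m,node(node(m,m,m),false,wrap(zero)),node(node(node(m,m,m),false,wrap(zero)),zero,zero)),cons(cons(q(q(2,Q),cons(2,Q)),false),V)),q(2,zero),wrap(M)) ≐ node(cons(Q,B),q(2,zero),wrap(q(false,2))).
Decompose q/2: zero ≐ m,  V ≐ node(cons(q(q(2,Q),cons(2,Q)),false),cons(2,Q),cons(q(q(2,Q),cons(2,Q)),false)).
Clash: constants zero and m differ; no unifier exists.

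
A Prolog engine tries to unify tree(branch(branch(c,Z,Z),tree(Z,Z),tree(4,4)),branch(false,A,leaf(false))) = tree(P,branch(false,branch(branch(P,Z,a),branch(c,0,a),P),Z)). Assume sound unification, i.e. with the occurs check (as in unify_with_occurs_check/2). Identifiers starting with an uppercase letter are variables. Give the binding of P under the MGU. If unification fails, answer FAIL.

branch(branch(c,leaf(false),leaf(false)),tree(leaf(false),leaf(false)),tree(4,4))

Decompose tree/2: branch(branch(c,Z,Z),tree(Z,Z),tree(4,4)) = P,  branch(false,A,leaf(false)) = branch(false,branch(branch(P,Z,a),branch(c,0,a),P),Z).
Bind P := branch(branch(c,Z,Z),tree(Z,Z),tree(4,4)); substituting into the remaining equation gives: branch(false,A,leaf(false)) = branch(false,branch(branch(branch(branch(c,Z,Z),tree(Z,Z),tree(4,4)),Z,a),branch(c,0,a),branch(branch(c,Z,Z),tree(Z,Z),tree(4,4))),Z).
Decompose branch/3: false = false,  A = branch(branch(branch(branch(c,Z,Z),tree(Z,Z),tree(4,4)),Z,a),branch(c,0,a),branch(branch(c,Z,Z),tree(Z,Z),tree(4,4))),  leaf(false) = Z.
Delete trivial equation false = false.
Bind A := branch(branch(branch(branch(c,Z,Z),tree(Z,Z),tree(4,4)),Z,a),branch(c,0,a),branch(branch(c,Z,Z),tree(Z,Z),tree(4,4))); no other remaining equation mentions A.
Bind Z := leaf(false). Substituting into the earlier bindings gives P := branch(branch(c,leaf(false),leaf(false)),tree(leaf(false),leaf(false)),tree(4,4)), A := branch(branch(branch(branch(c,leaf(false),leaf(false)),tree(leaf(false),leaf(false)),tree(4,4)),leaf(false),a),branch(c,0,a),branch(branch(c,leaf(false),leaf(false)),tree(leaf(false),leaf(false)),tree(4,4))).
MGU = { P = branch(branch(c,leaf(false),leaf(false)),tree(leaf(false),leaf(false)),tree(4,4)), A = branch(branch(branch(branch(c,leaf(false),leaf(false)),tree(leaf(false),leaf(false)),tree(4,4)),leaf(false),a),branch(c,0,a),branch(branch(c,leaf(false),leaf(false)),tree(leaf(false),leaf(false)),tree(4,4))), Z = leaf(false) }, so P = branch(branch(c,leaf(false),leaf(false)),tree(leaf(false),leaf(false)),tree(4,4)).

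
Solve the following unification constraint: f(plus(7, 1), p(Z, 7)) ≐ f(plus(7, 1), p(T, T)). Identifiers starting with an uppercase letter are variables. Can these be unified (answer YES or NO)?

YES

Decompose f/2: plus(7, 1) ≐ plus(7, 1),  p(Z, 7) ≐ p(T, T).
Delete trivial equation plus(7, 1) ≐ plus(7, 1).
Decompose p/2: Z ≐ T,  7 ≐ T.
Bind Z := T; no other remaining equation mentions Z.
Bind T := 7. Substituting into the earlier binding gives Z := 7.
No equations remain and no clash or occurs-check failure arose, so a unifier exists.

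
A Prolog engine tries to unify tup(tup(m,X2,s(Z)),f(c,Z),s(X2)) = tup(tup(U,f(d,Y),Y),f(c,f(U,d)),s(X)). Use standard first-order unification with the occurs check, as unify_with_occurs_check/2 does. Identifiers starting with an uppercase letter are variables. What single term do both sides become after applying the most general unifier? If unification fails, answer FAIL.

tup(tup(m,f(d,s(f(m,d))),s(f(m,d))),f(c,f(m,d)),s(f(d,s(f(m,d)))))

Decompose tup/3: tup(m,X2,s(Z)) = tup(U,f(d,Y),Y),  f(c,Z) = f(c,f(U,d)),  s(X2) = s(X).
Decompose tup/3: m = U,  X2 = f(d,Y),  s(Z) = Y.
Bind U := m; substituting into the one remaining equation that mentions U gives: f(c,Z) = f(c,f(m,d)).
Bind X2 := f(d,Y); substituting into the one remaining equation that mentions X2 gives: s(f(d,Y)) = s(X).
Bind Y := s(Z); substituting into the one remaining equation that mentions Y gives: s(f(d,s(Z))) = s(X). Substituting into the earlier binding gives X2 := f(d,s(Z)).
Decompose f/2: c = c,  Z = f(m,d).
Delete trivial equation c = c.
Bind Z := f(m,d); substituting into the remaining equation gives: s(f(d,s(f(m,d)))) = s(X). Substituting into the earlier bindings gives X2 := f(d,s(f(m,d))), Y := s(f(m,d)).
Decompose s/1: f(d,s(f(m,d))) = X.
Bind X := f(d,s(f(m,d))).
Applying the MGU to either side gives tup(tup(m,f(d,s(f(m,d))),s(f(m,d))),f(c,f(m,d)),s(f(d,s(f(m,d))))).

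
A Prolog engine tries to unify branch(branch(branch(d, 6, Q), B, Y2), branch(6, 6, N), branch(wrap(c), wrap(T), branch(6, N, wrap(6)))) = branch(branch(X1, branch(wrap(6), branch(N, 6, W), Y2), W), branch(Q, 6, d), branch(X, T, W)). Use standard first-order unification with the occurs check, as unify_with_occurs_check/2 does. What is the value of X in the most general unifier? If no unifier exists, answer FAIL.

Decompose branch/3: branch(branch(d, 6, Q), B, Y2) = branch(X1, branch(wrap(6), branch(N, 6, W), Y2), W),  branch(6, 6, N) = branch(Q, 6, d),  branch(wrap(c), wrap(T), branch(6, N, wrap(6))) = branch(X, T, W).
Decompose branch/3: branch(d, 6, Q) = X1,  B = branch(wrap(6), branch(N, 6, W), Y2),  Y2 = W.
Bind X1 := branch(d, 6, Q); no other remaining equation mentions X1.
Bind B := branch(wrap(6), branch(N, 6, W), Y2); no other remaining equation mentions B.
Bind Y2 := W; no other remaining equation mentions Y2. Substituting into the earlier binding gives B := branch(wrap(6), branch(N, 6, W), W).
Decompose branch/3: 6 = Q,  6 = 6,  N = d.
Bind Q := 6; no other remaining equation mentions Q. Substituting into the earlier binding gives X1 := branch(d, 6, 6).
Delete trivial equation 6 = 6.
Bind N := d; substituting into the remaining equation gives: branch(wrap(c), wrap(T), branch(6, d, wrap(6))) = branch(X, T, W). Substituting into the earlier binding gives B := branch(wrap(6), branch(d, 6, W), W).
Decompose branch/3: wrap(c) = X,  wrap(T) = T,  branch(6, d, wrap(6)) = W.
Bind X := wrap(c); no other remaining equation mentions X.
Occurs check fails: T occurs in wrap(T); the equation T = wrap(T) has no finite solution.

FAIL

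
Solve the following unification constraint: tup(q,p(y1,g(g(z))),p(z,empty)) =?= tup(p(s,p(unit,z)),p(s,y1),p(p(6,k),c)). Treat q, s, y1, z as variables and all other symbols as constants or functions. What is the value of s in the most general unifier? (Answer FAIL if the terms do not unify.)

Decompose tup/3: q =?= p(s,p(unit,z)),  p(y1,g(g(z))) =?= p(s,y1),  p(z,empty) =?= p(p(6,k),c).
Bind q := p(s,p(unit,z)); no other remaining equation mentions q.
Decompose p/2: y1 =?= s,  g(g(z)) =?= y1.
Bind y1 := s; substituting into the one remaining equation that mentions y1 gives: g(g(z)) =?= s.
Bind s := g(g(z)); no other remaining equation mentions s. Substituting into the earlier bindings gives q := p(g(g(z)),p(unit,z)), y1 := g(g(z)).
Decompose p/2: z =?= p(6,k),  empty =?= c.
Bind z := p(6,k); no other remaining equation mentions z. Substituting into the earlier bindings gives q := p(g(g(p(6,k))),p(unit,p(6,k))), y1 := g(g(p(6,k))), s := g(g(p(6,k))).
Clash: constants empty and c differ; no unifier exists.

FAIL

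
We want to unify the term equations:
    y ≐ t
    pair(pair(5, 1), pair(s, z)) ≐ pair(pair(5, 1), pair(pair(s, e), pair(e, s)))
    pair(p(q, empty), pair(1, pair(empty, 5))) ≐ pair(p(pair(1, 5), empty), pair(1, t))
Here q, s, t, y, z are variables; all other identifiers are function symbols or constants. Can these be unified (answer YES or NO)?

Bind y := t; no other remaining equation mentions y.
Decompose pair/2: pair(5, 1) ≐ pair(5, 1),  pair(s, z) ≐ pair(pair(s, e), pair(e, s)).
Delete trivial equation pair(5, 1) ≐ pair(5, 1).
Decompose pair/2: s ≐ pair(s, e),  z ≐ pair(e, s).
Occurs check fails: s occurs in pair(s, e); the equation s ≐ pair(s, e) has no finite solution.

NO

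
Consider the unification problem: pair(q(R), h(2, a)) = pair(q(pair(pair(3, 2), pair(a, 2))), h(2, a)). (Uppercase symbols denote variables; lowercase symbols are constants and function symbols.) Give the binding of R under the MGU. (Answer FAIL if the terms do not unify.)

Decompose pair/2: q(R) = q(pair(pair(3, 2), pair(a, 2))),  h(2, a) = h(2, a).
Decompose q/1: R = pair(pair(3, 2), pair(a, 2)).
Bind R := pair(pair(3, 2), pair(a, 2)); no other remaining equation mentions R.
Delete trivial equation h(2, a) = h(2, a).
MGU = { R ↦ pair(pair(3, 2), pair(a, 2)) }, so R ↦ pair(pair(3, 2), pair(a, 2)).

pair(pair(3, 2), pair(a, 2))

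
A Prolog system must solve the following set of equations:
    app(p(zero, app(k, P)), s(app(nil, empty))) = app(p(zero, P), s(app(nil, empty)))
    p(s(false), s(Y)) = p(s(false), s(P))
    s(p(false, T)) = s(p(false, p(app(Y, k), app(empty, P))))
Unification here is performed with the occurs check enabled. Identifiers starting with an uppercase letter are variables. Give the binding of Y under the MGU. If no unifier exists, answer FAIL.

Decompose app/2: p(zero, app(k, P)) = p(zero, P),  s(app(nil, empty)) = s(app(nil, empty)).
Decompose p/2: zero = zero,  app(k, P) = P.
Delete trivial equation zero = zero.
Occurs check fails: P occurs in app(k, P); the equation P = app(k, P) has no finite solution.

FAIL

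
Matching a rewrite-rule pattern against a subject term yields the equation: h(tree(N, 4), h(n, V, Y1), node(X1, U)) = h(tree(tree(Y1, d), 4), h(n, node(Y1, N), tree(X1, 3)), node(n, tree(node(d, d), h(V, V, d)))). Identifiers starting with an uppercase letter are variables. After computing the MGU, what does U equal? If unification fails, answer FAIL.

tree(node(d, d), h(node(tree(n, 3), tree(tree(n, 3), d)), node(tree(n, 3), tree(tree(n, 3), d)), d))

Decompose h/3: tree(N, 4) = tree(tree(Y1, d), 4),  h(n, V, Y1) = h(n, node(Y1, N), tree(X1, 3)),  node(X1, U) = node(n, tree(node(d, d), h(V, V, d))).
Decompose tree/2: N = tree(Y1, d),  4 = 4.
Bind N := tree(Y1, d); substituting into the one remaining equation that mentions N gives: h(n, V, Y1) = h(n, node(Y1, tree(Y1, d)), tree(X1, 3)).
Delete trivial equation 4 = 4.
Decompose h/3: n = n,  V = node(Y1, tree(Y1, d)),  Y1 = tree(X1, 3).
Delete trivial equation n = n.
Bind V := node(Y1, tree(Y1, d)); substituting into the one remaining equation that mentions V gives: node(X1, U) = node(n, tree(node(d, d), h(node(Y1, tree(Y1, d)), node(Y1, tree(Y1, d)), d))).
Bind Y1 := tree(X1, 3); substituting into the remaining equation gives: node(X1, U) = node(n, tree(node(d, d), h(node(tree(X1, 3), tree(tree(X1, 3), d)), node(tree(X1, 3), tree(tree(X1, 3), d)), d))). Substituting into the earlier bindings gives N := tree(tree(X1, 3), d), V := node(tree(X1, 3), tree(tree(X1, 3), d)).
Decompose node/2: X1 = n,  U = tree(node(d, d), h(node(tree(X1, 3), tree(tree(X1, 3), d)), node(tree(X1, 3), tree(tree(X1, 3), d)), d)).
Bind X1 := n; substituting into the remaining equation gives: U = tree(node(d, d), h(node(tree(n, 3), tree(tree(n, 3), d)), node(tree(n, 3), tree(tree(n, 3), d)), d)). Substituting into the earlier bindings gives N := tree(tree(n, 3), d), V := node(tree(n, 3), tree(tree(n, 3), d)), Y1 := tree(n, 3).
Bind U := tree(node(d, d), h(node(tree(n, 3), tree(tree(n, 3), d)), node(tree(n, 3), tree(tree(n, 3), d)), d)).
MGU = { N -> tree(tree(n, 3), d), V -> node(tree(n, 3), tree(tree(n, 3), d)), Y1 -> tree(n, 3), X1 -> n, U -> tree(node(d, d), h(node(tree(n, 3), tree(tree(n, 3), d)), node(tree(n, 3), tree(tree(n, 3), d)), d)) }, so U -> tree(node(d, d), h(node(tree(n, 3), tree(tree(n, 3), d)), node(tree(n, 3), tree(tree(n, 3), d)), d)).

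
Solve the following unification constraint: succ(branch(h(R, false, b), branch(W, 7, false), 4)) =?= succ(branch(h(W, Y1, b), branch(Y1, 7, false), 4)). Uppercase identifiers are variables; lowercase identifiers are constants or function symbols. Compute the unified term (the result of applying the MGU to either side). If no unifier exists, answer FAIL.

succ(branch(h(false, false, b), branch(false, 7, false), 4))

Decompose succ/1: branch(h(R, false, b), branch(W, 7, false), 4) =?= branch(h(W, Y1, b), branch(Y1, 7, false), 4).
Decompose branch/3: h(R, false, b) =?= h(W, Y1, b),  branch(W, 7, false) =?= branch(Y1, 7, false),  4 =?= 4.
Decompose h/3: R =?= W,  false =?= Y1,  b =?= b.
Bind R := W; no other remaining equation mentions R.
Bind Y1 := false; substituting into the one remaining equation that mentions Y1 gives: branch(W, 7, false) =?= branch(false, 7, false).
Delete trivial equation b =?= b.
Decompose branch/3: W =?= false,  7 =?= 7,  false =?= false.
Bind W := false; no other remaining equation mentions W. Substituting into the earlier binding gives R := false.
Delete trivial equation 7 =?= 7.
Delete trivial equation false =?= false.
Delete trivial equation 4 =?= 4.
Applying the MGU to either side gives succ(branch(h(false, false, b), branch(false, 7, false), 4)).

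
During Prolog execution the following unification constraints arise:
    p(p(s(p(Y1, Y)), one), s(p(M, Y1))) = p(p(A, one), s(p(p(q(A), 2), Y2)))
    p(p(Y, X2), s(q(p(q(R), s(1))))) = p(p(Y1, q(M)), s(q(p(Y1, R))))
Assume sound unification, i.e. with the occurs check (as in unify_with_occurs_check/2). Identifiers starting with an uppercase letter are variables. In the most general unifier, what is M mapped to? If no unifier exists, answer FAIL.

Decompose p/2: p(s(p(Y1, Y)), one) = p(A, one),  s(p(M, Y1)) = s(p(p(q(A), 2), Y2)).
Decompose p/2: s(p(Y1, Y)) = A,  one = one.
Bind A := s(p(Y1, Y)); substituting into the one remaining equation that mentions A gives: s(p(M, Y1)) = s(p(p(q(s(p(Y1, Y))), 2), Y2)).
Delete trivial equation one = one.
Decompose s/1: p(M, Y1) = p(p(q(s(p(Y1, Y))), 2), Y2).
Decompose p/2: M = p(q(s(p(Y1, Y))), 2),  Y1 = Y2.
Bind M := p(q(s(p(Y1, Y))), 2); substituting into the one remaining equation that mentions M gives: p(p(Y, X2), s(q(p(q(R), s(1))))) = p(p(Y1, q(p(q(s(p(Y1, Y))), 2))), s(q(p(Y1, R)))).
Bind Y1 := Y2; substituting into the remaining equation gives: p(p(Y, X2), s(q(p(q(R), s(1))))) = p(p(Y2, q(p(q(s(p(Y2, Y))), 2))), s(q(p(Y2, R)))). Substituting into the earlier bindings gives A := s(p(Y2, Y)), M := p(q(s(p(Y2, Y))), 2).
Decompose p/2: p(Y, X2) = p(Y2, q(p(q(s(p(Y2, Y))), 2))),  s(q(p(q(R), s(1)))) = s(q(p(Y2, R))).
Decompose p/2: Y = Y2,  X2 = q(p(q(s(p(Y2, Y))), 2)).
Bind Y := Y2; substituting into the one remaining equation that mentions Y gives: X2 = q(p(q(s(p(Y2, Y2))), 2)). Substituting into the earlier bindings gives A := s(p(Y2, Y2)), M := p(q(s(p(Y2, Y2))), 2).
Bind X2 := q(p(q(s(p(Y2, Y2))), 2)); no other remaining equation mentions X2.
Decompose s/1: q(p(q(R), s(1))) = q(p(Y2, R)).
Decompose q/1: p(q(R), s(1)) = p(Y2, R).
Decompose p/2: q(R) = Y2,  s(1) = R.
Bind Y2 := q(R); no other remaining equation mentions Y2. Substituting into the earlier bindings gives A := s(p(q(R), q(R))), M := p(q(s(p(q(R), q(R)))), 2), Y1 := q(R), Y := q(R), X2 := q(p(q(s(p(q(R), q(R)))), 2)).
Bind R := s(1). Substituting into the earlier bindings gives A := s(p(q(s(1)), q(s(1)))), M := p(q(s(p(q(s(1)), q(s(1))))), 2), Y1 := q(s(1)), Y := q(s(1)), X2 := q(p(q(s(p(q(s(1)), q(s(1))))), 2)), Y2 := q(s(1)).
MGU = { A ↦ s(p(q(s(1)), q(s(1)))), M ↦ p(q(s(p(q(s(1)), q(s(1))))), 2), Y1 ↦ q(s(1)), Y ↦ q(s(1)), X2 ↦ q(p(q(s(p(q(s(1)), q(s(1))))), 2)), Y2 ↦ q(s(1)), R ↦ s(1) }, so M ↦ p(q(s(p(q(s(1)), q(s(1))))), 2).

p(q(s(p(q(s(1)), q(s(1))))), 2)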